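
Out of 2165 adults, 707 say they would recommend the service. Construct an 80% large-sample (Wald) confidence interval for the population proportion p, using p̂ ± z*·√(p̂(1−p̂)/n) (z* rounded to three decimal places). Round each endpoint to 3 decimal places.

Sample proportion p̂ = 707/2165 = 0.32656.
SE(p̂) = √(0.32656·0.67344/2165) = 0.010079.
z* = 1.282 at the 80% level.
Margin of error: 1.282 × 0.010079 = 0.01292.
Interval: 0.32656 ± 0.01292 → (0.314, 0.339).

(0.314, 0.339)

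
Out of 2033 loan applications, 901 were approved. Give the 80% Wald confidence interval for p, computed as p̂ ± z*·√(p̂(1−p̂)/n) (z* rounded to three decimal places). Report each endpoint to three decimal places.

(0.429, 0.457)

Sample proportion p̂ = 901/2033 = 0.44319.
Standard error of p̂: √(0.246772/2033) = √0.000121383 = 0.011017.
The 80% critical value is z* = 1.282.
Margin of error: 1.282 × 0.011017 = 0.01412.
So the interval runs from 0.429 to 0.457.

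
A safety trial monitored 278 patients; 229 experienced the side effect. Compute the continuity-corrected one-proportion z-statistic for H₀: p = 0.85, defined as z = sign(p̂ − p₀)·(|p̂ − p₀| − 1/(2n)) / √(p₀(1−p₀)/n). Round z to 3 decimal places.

z = -1.142

Sample proportion p̂ = 229/278 = 0.82374. p̂ − p₀ = -0.026259.
Continuity correction 1/(2n) = 1/556 = 0.001799.
Corrected numerator: |-0.026259| − 0.001799 = 0.024460.
Null standard error: √(0.85·0.15/278) = √0.000458633 = 0.021416.
z = −0.024460/0.021416 = -1.142.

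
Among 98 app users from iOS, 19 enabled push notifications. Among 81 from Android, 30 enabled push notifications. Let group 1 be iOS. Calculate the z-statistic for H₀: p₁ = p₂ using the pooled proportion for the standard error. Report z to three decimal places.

Sample proportions: p̂₁ = 19/98 = 0.19388 and p̂₂ = 30/81 = 0.37037.
Pooled p̂ = (19+30)/(98+81) = 49/179 = 0.27374.
SE = √[p̂(1−p̂)(1/n₁+1/n₂)] = √[0.27374·0.72626·(1/98+1/81)] ≈ 0.066956.
z = (p̂₁ − p̂₂)/SE = (0.19388 − 0.37037)/0.066956 = -0.17649/0.066956 = -2.636.

z = -2.636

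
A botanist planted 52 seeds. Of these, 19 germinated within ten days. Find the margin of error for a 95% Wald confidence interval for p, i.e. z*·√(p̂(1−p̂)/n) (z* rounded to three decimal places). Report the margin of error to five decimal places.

ME = 0.13088

Sample proportion p̂ = 19/52 = 0.36538.
SE = √(p̂(1−p̂)/n) = √(0.231879/52) = 0.066777.
z* = 1.960 at the 95% level.
So ME = 0.13088.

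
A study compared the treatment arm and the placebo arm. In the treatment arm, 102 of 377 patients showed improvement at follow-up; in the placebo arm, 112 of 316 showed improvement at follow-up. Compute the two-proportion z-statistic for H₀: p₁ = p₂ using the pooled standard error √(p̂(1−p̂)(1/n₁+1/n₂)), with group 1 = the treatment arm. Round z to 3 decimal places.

p̂₁ = 102/377 = 0.27056, p̂₂ = 112/316 = 0.35443.
Pooled p̂ = (102+112)/(377+316) = 214/693 = 0.30880.
SE = √[p̂(1−p̂)(1/n₁+1/n₂)] = √[0.30880·0.69120·(1/377+1/316)] ≈ 0.035237.
z = (p̂₁ − p̂₂)/SE = (0.27056 − 0.35443)/0.035237 = -0.08387/0.035237 = -2.380.

z = -2.380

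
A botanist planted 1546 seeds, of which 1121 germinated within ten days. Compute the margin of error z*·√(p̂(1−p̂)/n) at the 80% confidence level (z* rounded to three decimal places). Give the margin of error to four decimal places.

With x = 1121 successes in n = 1546, p̂ = 0.72510.
SE = √(p̂(1−p̂)/n) = √(0.199331/1546) = 0.011355.
The 80% critical value is z* = 1.282.
Margin of error = z*·SE = 1.282 × 0.011355 = 0.0146.

ME = 0.0146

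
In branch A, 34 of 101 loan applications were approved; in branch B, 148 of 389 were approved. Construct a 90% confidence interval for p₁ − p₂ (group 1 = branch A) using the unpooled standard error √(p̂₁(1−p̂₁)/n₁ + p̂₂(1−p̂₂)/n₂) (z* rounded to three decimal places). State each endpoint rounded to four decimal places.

(-0.1311, 0.0435)

p̂₁ = 34/101 = 0.33663, p̂₂ = 148/389 = 0.38046; p̂₁ − p̂₂ = -0.04383.
SE = √(0.002211004 + 0.000605940) = √0.002816944 = 0.053075.
For 90% confidence, z* = 1.645. Margin = 1.645·0.053075 = 0.08731.
Interval: -0.04383 ± 0.08731 → (-0.1311, 0.0435).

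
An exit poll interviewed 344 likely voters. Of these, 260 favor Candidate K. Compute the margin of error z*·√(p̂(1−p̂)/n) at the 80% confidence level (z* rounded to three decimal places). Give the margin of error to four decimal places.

p̂ = 260/344 = 0.75581.
SE = √(p̂(1−p̂)/n) = √(0.184559/344) = 0.023163.
The 80% critical value is z* = 1.282.
So ME = 0.0297.

ME = 0.0297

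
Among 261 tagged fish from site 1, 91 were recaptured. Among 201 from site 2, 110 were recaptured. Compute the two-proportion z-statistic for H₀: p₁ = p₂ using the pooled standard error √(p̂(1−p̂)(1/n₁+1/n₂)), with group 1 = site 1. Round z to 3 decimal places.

Sample proportions: p̂₁ = 91/261 = 0.34866 and p̂₂ = 110/201 = 0.54726.
Pooling: p̂ = 201/462 = 0.43506.
SE = √[p̂(1−p̂)(1/n₁+1/n₂)] = √[0.43506·0.56494·(1/261+1/201)] ≈ 0.046524.
z = (p̂₁ − p̂₂)/SE = (0.34866 − 0.54726)/0.046524 = -0.19860/0.046524 = -4.269.

z = -4.269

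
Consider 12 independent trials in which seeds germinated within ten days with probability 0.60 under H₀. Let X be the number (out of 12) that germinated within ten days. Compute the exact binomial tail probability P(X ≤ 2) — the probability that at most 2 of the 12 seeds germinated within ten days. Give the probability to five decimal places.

P = 0.00281

X is binomial with n = 12 and p = 0.60.
P(X ≤ 2) = C(12,0)·0.60^0·0.40^12 + C(12,1)·0.60^1·0.40^11 + C(12,2)·0.60^2·0.40^10.
= 0.000017 + 0.000302 + 0.002491 = 0.00281.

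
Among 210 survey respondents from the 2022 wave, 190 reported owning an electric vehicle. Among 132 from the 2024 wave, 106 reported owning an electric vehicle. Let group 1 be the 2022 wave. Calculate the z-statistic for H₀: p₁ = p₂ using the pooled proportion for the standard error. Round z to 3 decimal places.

z = 2.684

Sample proportions: p̂₁ = 190/210 = 0.90476 and p̂₂ = 106/132 = 0.80303.
Pooling: p̂ = 296/342 = 0.86550.
Pooled SE = √[0.1164119·0.01233766] ≈ 0.037898.
z = 0.10173/0.037898 = 2.684.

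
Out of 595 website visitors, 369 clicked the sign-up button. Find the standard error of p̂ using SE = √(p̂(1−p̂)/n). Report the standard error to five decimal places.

With x = 369 successes in n = 595, p̂ = 0.62017.
p̂(1−p̂) = 0.62017·0.37983 = 0.235559.
SE = √(0.235559/595) = 0.01990.

SE = 0.01990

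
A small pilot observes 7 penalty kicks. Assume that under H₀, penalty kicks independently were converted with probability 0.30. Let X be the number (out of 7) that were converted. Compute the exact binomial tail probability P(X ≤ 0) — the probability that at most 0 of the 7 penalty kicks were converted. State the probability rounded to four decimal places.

P = 0.0824

X ~ Binomial(n=7, p=0.30).
P(X ≤ 0) = C(7,0)·0.30^0·0.70^7.
= 0.082354 = 0.0824.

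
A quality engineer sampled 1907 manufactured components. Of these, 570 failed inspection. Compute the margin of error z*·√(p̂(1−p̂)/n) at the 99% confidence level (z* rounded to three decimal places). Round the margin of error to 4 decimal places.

The sample proportion is 570/1907 = 0.29890.
SE = √(p̂(1−p̂)/n) = √(0.209558/1907) = 0.010483.
For 99% confidence, z* = 2.576.
ME = 2.576·0.010483 = 0.0270.

ME = 0.0270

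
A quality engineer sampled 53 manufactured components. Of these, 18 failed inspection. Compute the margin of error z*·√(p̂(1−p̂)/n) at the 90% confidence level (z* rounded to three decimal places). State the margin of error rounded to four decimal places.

With x = 18 successes in n = 53, p̂ = 0.33962.
Standard error of p̂: √(0.224279/53) = √0.004231681 = 0.065051.
The 90% critical value is z* = 1.645.
Margin of error = z*·SE = 1.645 × 0.065051 = 0.1070.

ME = 0.1070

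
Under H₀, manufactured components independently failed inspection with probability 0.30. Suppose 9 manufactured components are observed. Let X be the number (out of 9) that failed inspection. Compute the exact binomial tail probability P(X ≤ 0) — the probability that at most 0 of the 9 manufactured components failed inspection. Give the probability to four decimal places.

X is binomial with n = 9 and p = 0.30.
P(X ≤ 0) = C(9,0)·0.30^0·0.70^9.
= 0.040354 = 0.0404.

P = 0.0404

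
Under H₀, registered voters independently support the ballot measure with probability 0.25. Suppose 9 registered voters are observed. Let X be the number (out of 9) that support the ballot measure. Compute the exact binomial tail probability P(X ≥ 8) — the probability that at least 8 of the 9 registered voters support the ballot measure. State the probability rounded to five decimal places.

X ~ Binomial(n=9, p=0.25).
P(X ≥ 8) = C(9,8)·0.25^8·0.75^1 + C(9,9)·0.25^9·0.75^0.
= 0.000103 + 0.000004 = 0.00011.

P = 0.00011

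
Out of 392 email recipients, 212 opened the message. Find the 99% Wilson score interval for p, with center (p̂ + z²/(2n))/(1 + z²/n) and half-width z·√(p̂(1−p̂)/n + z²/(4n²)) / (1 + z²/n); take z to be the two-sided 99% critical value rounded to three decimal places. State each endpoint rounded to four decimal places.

p̂ = 212/392 = 0.54082; z = 2.576, so z² = 6.635776.
Denominator 1 + z²/n = 1 + 6.635776/392 = 1.016928.
Center = (0.54082 + 0.008464)/1.016928 = 0.54014.
Radicand: p̂(1−p̂)/n + z²/(4n²) = 0.000633505 + 0.000010796 = 0.000644301.
Half-width = z·√(radicand)/denom = 2.576·0.025383/1.016928 = 0.06430.
CI: 0.54014 ± 0.06430 = (0.4758, 0.6044).

(0.4758, 0.6044)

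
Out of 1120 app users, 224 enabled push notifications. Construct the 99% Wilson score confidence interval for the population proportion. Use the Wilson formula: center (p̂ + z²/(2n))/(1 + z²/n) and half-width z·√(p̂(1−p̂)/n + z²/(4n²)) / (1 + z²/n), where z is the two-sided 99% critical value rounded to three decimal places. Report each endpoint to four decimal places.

p̂ = 224/1120 = 0.20000; z = 2.576, so z² = 6.635776.
Denominator 1 + z²/n = 1 + 6.635776/1120 = 1.005925.
Center = (0.20000 + 0.002962)/1.005925 = 0.20177.
Radicand: p̂(1−p̂)/n + z²/(4n²) = 0.000142857 + 0.000001323 = 0.000144180.
Half-width = z·√(radicand)/denom = 2.576·0.012007/1.005925 = 0.03075.
Interval: 0.20177 ± 0.03075 → (0.1710, 0.2325).

(0.1710, 0.2325)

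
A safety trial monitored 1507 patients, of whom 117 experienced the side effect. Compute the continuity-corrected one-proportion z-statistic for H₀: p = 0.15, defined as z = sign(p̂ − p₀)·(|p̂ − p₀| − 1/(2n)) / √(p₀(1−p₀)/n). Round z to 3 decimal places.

z = -7.831

Sample proportion p̂ = 117/1507 = 0.07764. p̂ − p₀ = -0.072362.
Continuity correction 1/(2n) = 1/3014 = 0.000332.
Corrected numerator: |-0.072362| − 0.000332 = 0.072030.
SE₀ = √(0.15·0.85/1507) = 0.009198.
z = (−)0.072030/0.009198 = -7.831.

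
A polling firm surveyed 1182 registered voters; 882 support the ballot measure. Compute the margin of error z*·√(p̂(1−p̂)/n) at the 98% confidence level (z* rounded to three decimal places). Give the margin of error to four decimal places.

Sample proportion p̂ = 882/1182 = 0.74619.
SE(p̂) = √(0.74619·0.25381/1182) = 0.012658.
For 98% confidence, z* = 2.326.
So ME = 0.0294.

ME = 0.0294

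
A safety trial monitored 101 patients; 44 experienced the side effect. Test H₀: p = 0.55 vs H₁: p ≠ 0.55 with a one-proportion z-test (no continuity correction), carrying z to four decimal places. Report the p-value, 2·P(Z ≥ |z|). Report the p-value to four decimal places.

p-value = 0.0209

Sample proportion p̂ = 44/101 = 0.43564.
Under H₀, SE = √(p₀(1−p₀)/n) = √(0.55·0.45/101) = √0.002450495 = 0.049502.
z = (p̂ − p₀)/SE = (44/101 − 0.55)/0.049502 ≈ -2.3101.
From the standard normal, 2·P(Z ≥ |z|) = 0.0209.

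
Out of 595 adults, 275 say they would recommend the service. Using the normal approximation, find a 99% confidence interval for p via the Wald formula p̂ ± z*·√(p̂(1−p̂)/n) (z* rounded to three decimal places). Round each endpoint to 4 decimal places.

With x = 275 successes in n = 595, p̂ = 0.46218.
Standard error of p̂: √(0.248570/595) = √0.000417765 = 0.020439.
z* = 2.576 at the 99% level.
Margin of error: 2.576 × 0.020439 = 0.05265.
Interval: 0.46218 ± 0.05265 → (0.4095, 0.5148).

(0.4095, 0.5148)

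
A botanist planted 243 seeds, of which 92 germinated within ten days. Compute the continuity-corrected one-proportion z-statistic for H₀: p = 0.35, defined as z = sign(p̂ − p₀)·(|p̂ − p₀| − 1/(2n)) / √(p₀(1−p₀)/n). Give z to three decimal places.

The sample proportion is 92/243 = 0.37860. p̂ − p₀ = 0.028601.
Continuity correction 1/(2n) = 1/486 = 0.002058.
Corrected numerator: |0.028601| − 0.002058 = 0.026543.
Under H₀, SE = √(p₀(1−p₀)/n) = √(0.35·0.65/243) = √0.000936214 = 0.030598.
z = +0.026543/0.030598 = 0.867.

z = 0.867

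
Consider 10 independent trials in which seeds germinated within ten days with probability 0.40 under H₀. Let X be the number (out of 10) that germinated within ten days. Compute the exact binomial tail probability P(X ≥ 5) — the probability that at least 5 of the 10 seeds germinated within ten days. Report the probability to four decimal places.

X is binomial with n = 10 and p = 0.40.
P(X ≥ 5) = Σ_{j=5}^{10} C(10,j)·0.40^j·0.60^{10−j}.
= 0.200658 + 0.111477 + 0.042467 + 0.010617 + 0.001573 + 0.000105 = 0.3669.

P = 0.3669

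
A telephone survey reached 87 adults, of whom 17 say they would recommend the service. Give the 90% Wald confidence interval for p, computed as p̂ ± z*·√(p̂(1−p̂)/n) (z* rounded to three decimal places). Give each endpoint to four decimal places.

The sample proportion is 17/87 = 0.19540.
SE(p̂) = √(0.19540·0.80460/87) = 0.042510.
The 90% critical value is z* = 1.645.
Margin = 1.645·0.042510 = 0.06993.
So the interval runs from 0.1255 to 0.2653.

(0.1255, 0.2653)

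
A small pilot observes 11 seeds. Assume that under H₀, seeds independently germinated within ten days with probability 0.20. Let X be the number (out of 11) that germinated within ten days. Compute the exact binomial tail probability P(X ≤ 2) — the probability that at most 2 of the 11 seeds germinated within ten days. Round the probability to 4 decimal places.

X is binomial with n = 11 and p = 0.20.
P(X ≤ 2) = C(11,0)·0.20^0·0.80^11 + C(11,1)·0.20^1·0.80^10 + C(11,2)·0.20^2·0.80^9.
= 0.085899 + 0.236223 + 0.295279 = 0.6174.

P = 0.6174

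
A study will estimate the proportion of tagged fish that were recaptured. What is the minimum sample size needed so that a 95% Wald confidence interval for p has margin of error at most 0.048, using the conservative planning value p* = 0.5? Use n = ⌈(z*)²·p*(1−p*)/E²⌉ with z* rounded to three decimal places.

The 95% critical value is z* = 1.960.
p*(1−p*) = 0.50·0.50 = 0.2500.
Required n before rounding: 3.841600 × 0.2500 / 0.048² = 416.840.
⌈416.840⌉ = 417.

n = 417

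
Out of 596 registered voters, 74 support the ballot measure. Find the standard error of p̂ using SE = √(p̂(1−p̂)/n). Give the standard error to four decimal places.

SE = 0.0135

The sample proportion is 74/596 = 0.12416.
p̂(1−p̂) = 0.108744.
Dividing by n and taking the root: √0.000182456 = 0.0135.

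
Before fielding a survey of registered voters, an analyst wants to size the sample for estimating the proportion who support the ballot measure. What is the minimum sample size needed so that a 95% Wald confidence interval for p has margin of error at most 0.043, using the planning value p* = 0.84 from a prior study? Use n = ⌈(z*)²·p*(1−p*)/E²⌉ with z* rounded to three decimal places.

For 95% confidence, z* = 1.960.
p*(1−p*) = 0.84·0.16 = 0.1344.
Required n before rounding: 3.841600 × 0.1344 / 0.043² = 279.238.
Rounding up, n = 280.

n = 280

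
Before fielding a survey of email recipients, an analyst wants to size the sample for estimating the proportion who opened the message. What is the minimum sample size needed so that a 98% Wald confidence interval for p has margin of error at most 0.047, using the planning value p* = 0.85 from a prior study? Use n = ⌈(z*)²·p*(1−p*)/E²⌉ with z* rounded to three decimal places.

z* = 2.326 at the 98% level.
p*(1−p*) = 0.1275.
Required n before rounding: 5.410276 × 0.1275 / 0.047² = 312.273.
Rounding up, n = 313.

n = 313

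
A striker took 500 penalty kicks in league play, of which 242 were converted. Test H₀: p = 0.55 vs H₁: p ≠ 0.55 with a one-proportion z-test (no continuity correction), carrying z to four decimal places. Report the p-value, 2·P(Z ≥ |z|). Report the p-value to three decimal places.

p̂ = 242/500 = 0.48400.
Null standard error: √(0.55·0.45/500) = √0.000495000 = 0.022249.
Test statistic (full precision, shown to 4 dp): z = (242/500 − 0.55)/SE₀ ≈ -2.9665.
p-value = 2·P(Z ≥ |z|) with z = -2.9665 → 0.003.

p-value = 0.003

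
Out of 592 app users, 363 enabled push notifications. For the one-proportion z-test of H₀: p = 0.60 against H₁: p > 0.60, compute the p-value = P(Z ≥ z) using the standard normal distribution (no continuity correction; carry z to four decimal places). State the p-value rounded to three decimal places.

p-value = 0.256

p̂ = 363/592 = 0.61318.
Under H₀, SE = √(p₀(1−p₀)/n) = √(0.60·0.40/592) = √0.000405405 = 0.020135.
Test statistic (full precision, shown to 4 dp): z = (363/592 − 0.60)/SE₀ ≈ 0.6544.
From the standard normal, P(Z ≥ z) = 0.256.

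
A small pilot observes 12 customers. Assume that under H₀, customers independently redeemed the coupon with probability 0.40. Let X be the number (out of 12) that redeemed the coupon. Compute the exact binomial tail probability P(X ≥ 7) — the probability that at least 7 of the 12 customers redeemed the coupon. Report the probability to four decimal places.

X ~ Binomial(n=12, p=0.40).
P(X ≥ 7) = Σ_{j=7}^{12} C(12,j)·0.40^j·0.60^{12−j}.
= 0.100902 + 0.042043 + 0.012457 + 0.002491 + 0.000302 + 0.000017 = 0.1582.

P = 0.1582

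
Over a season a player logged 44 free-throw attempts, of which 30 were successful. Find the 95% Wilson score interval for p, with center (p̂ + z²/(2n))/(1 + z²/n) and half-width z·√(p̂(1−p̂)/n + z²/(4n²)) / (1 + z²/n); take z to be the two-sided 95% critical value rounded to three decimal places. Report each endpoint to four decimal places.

(0.5344, 0.8000)

p̂ = 30/44 = 0.68182; z = 1.960, so z² = 3.841600.
Denominator 1 + z²/n = 1 + 3.841600/44 = 1.087309.
Center = (0.68182 + 0.043655)/1.087309 = 0.66722.
Radicand: p̂(1−p̂)/n + z²/(4n²) = 0.004930503 + 0.000496074 = 0.005426577.
Half-width = 1.960·√0.005426577/1.087309 = 0.13279.
So the interval runs from 0.5344 to 0.8000.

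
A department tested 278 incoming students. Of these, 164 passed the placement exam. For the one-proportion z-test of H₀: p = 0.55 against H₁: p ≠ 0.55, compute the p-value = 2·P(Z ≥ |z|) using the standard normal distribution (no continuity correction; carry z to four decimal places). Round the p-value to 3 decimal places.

Sample proportion p̂ = 164/278 = 0.58993.
Null standard error: √(0.55·0.45/278) = √0.000890288 = 0.029838.
z = (p̂ − p₀)/SE = (164/278 − 0.55)/0.029838 ≈ 1.3382.
From the standard normal, 2·P(Z ≥ |z|) = 0.181.

p-value = 0.181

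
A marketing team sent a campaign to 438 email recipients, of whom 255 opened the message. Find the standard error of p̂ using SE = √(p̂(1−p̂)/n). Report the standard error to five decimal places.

With x = 255 successes in n = 438, p̂ = 0.58219.
p̂(1−p̂) = 0.243245.
SE = √(0.243245/438) = √0.000555354 = 0.02357.

SE = 0.02357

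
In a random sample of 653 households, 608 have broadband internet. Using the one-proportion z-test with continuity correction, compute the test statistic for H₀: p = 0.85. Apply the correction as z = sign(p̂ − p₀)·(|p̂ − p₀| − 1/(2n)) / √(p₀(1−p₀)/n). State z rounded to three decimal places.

z = 5.748

Sample proportion p̂ = 608/653 = 0.93109. p̂ − p₀ = 0.081087.
1/(2n) = 0.000766.
Corrected numerator: |0.081087| − 0.000766 = 0.080321.
SE₀ = √(0.85·0.15/653) = 0.013973.
z = +0.080321/0.013973 = 5.748.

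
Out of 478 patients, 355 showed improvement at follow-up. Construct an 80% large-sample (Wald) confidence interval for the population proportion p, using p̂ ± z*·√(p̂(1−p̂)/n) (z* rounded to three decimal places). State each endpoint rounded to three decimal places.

With x = 355 successes in n = 478, p̂ = 0.74268.
SE(p̂) = √(0.74268·0.25732/478) = 0.019995.
z* = 1.282 at the 80% level.
Margin = 1.282·0.019995 = 0.02563.
Interval: 0.74268 ± 0.02563 → (0.717, 0.768).

(0.717, 0.768)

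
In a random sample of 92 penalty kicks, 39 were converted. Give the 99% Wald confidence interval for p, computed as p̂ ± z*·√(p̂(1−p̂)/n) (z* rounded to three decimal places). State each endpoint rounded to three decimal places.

p̂ = 39/92 = 0.42391.
SE = √(p̂(1−p̂)/n) = √(0.244211/92) = 0.051521.
z* = 2.576 at the 99% level.
Margin of error: 2.576 × 0.051521 = 0.13272.
Interval: 0.42391 ± 0.13272 → (0.291, 0.557).

(0.291, 0.557)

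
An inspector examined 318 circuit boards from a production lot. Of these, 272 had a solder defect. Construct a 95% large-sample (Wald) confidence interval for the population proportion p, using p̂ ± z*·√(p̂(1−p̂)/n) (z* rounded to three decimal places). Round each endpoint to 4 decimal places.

Sample proportion p̂ = 272/318 = 0.85535.
SE = √(p̂(1−p̂)/n) = √(0.123729/318) = 0.019725.
z* = 1.960 at the 95% level.
Margin = 1.960·0.019725 = 0.03866.
So the interval runs from 0.8167 to 0.8940.

(0.8167, 0.8940)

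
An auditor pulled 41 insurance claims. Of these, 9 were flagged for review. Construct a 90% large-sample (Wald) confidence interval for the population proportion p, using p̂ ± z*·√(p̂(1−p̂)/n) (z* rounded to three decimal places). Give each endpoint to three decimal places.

(0.113, 0.326)

With x = 9 successes in n = 41, p̂ = 0.21951.
SE = √(p̂(1−p̂)/n) = √(0.171327/41) = 0.064643.
The 90% critical value is z* = 1.645.
Margin = 1.645·0.064643 = 0.10634.
Interval: 0.21951 ± 0.10634 → (0.113, 0.326).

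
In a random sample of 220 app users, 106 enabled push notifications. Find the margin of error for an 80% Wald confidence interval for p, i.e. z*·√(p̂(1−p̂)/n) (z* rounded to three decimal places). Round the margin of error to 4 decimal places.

ME = 0.0432

With x = 106 successes in n = 220, p̂ = 0.48182.
Standard error of p̂: √(0.249669/220) = √0.001134861 = 0.033688.
The 80% critical value is z* = 1.282.
ME = 1.282·0.033688 = 0.0432.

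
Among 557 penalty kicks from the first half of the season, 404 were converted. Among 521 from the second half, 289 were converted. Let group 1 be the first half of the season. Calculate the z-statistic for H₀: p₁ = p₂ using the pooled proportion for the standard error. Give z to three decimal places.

z = 5.842

Sample proportions: p̂₁ = 404/557 = 0.72531 and p̂₂ = 289/521 = 0.55470.
Pooling: p̂ = 693/1078 = 0.64286.
Pooled SE = √[0.2295918·0.00371472] ≈ 0.029204.
z = (p̂₁ − p̂₂)/SE = (0.72531 − 0.55470)/0.029204 = 0.17061/0.029204 = 5.842.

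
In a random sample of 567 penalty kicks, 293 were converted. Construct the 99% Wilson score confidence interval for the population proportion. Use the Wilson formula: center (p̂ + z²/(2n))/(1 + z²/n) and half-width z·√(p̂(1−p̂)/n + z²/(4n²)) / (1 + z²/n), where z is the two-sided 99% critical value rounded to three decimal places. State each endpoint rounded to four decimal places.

(0.4628, 0.5703)

Here p̂ = 293/567 = 0.51675 and z = 2.576 (z² = 6.635776).
1 + z²/n = 1.011703.
Adjusted center: (0.51675 + z²/(2n))/1.011703 = 0.51656.
Radicand: p̂(1−p̂)/n + z²/(4n²) = 0.000440422 + 0.000005160 = 0.000445582.
Half-width = 2.576·√0.000445582/1.011703 = 0.05375.
CI: 0.51656 ± 0.05375 = (0.4628, 0.5703).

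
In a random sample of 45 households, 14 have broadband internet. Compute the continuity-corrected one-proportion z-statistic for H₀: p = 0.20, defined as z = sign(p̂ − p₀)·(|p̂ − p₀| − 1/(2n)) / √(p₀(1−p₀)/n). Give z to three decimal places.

z = 1.677

The sample proportion is 14/45 = 0.31111. p̂ − p₀ = 0.111111.
1/(2n) = 0.011111.
Corrected numerator: |0.111111| − 0.011111 = 0.100000.
SE₀ = √(0.20·0.80/45) = 0.059628.
z = +0.100000/0.059628 = 1.677.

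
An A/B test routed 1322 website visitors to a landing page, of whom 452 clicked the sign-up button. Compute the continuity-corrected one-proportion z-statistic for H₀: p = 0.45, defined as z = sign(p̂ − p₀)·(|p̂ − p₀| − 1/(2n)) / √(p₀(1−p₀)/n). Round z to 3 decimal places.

z = -7.872

p̂ = 452/1322 = 0.34191. p̂ − p₀ = -0.108094.
1/(2n) = 0.000378.
Corrected numerator: |-0.108094| − 0.000378 = 0.107716.
SE₀ = √(0.45·0.55/1322) = 0.013683.
z = (−)0.107716/0.013683 = -7.872.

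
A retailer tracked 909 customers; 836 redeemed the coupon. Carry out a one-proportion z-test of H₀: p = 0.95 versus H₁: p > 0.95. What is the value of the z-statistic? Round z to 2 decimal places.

p̂ = 836/909 = 0.91969.
Null standard error: √(0.95·0.05/909) = √0.000052255 = 0.007229.
Test statistic: z = -0.03031/0.007229 = -4.19.

z = -4.19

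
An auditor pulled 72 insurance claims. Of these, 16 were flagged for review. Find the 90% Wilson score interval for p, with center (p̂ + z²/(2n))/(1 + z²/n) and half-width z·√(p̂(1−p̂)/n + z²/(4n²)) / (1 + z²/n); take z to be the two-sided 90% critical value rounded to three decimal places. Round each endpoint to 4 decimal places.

(0.1525, 0.3120)

p̂ = 16/72 = 0.22222; z = 1.645, so z² = 2.706025.
1 + z²/n = 1.037584.
Adjusted center: (0.22222 + z²/(2n))/1.037584 = 0.23228.
Radicand: p̂(1−p̂)/n + z²/(4n²) = 0.002400549 + 0.000130499 = 0.002531048.
Half-width = 1.645·√0.002531048/1.037584 = 0.07976.
Interval: 0.23228 ± 0.07976 → (0.1525, 0.3120).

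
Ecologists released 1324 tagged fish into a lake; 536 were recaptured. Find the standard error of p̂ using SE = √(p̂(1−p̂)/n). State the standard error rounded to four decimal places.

With x = 536 successes in n = 1324, p̂ = 0.40483.
p̂(1−p̂) = 0.40483·0.59517 = 0.240943.
SE = √(0.240943/1324) = 0.0135.

SE = 0.0135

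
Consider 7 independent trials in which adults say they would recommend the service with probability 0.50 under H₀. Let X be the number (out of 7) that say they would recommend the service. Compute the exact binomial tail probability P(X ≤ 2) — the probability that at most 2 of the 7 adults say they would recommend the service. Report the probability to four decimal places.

P = 0.2266

X is binomial with n = 7 and p = 0.50.
P(X ≤ 2) = C(7,0)·0.50^0·0.50^7 + C(7,1)·0.50^1·0.50^6 + C(7,2)·0.50^2·0.50^5.
= 0.007812 + 0.054688 + 0.164062 = 0.2266.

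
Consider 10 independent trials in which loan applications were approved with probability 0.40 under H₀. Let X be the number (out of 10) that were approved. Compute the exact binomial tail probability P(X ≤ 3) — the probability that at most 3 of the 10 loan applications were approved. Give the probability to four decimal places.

X is binomial with n = 10 and p = 0.40.
P(X ≤ 3) = C(10,0)·0.40^0·0.60^10 + C(10,1)·0.40^1·0.60^9 + C(10,2)·0.40^2·0.60^8 + C(10,3)·0.40^3·0.60^7.
= 0.006047 + 0.040311 + 0.120932 + 0.214991 = 0.3823.

P = 0.3823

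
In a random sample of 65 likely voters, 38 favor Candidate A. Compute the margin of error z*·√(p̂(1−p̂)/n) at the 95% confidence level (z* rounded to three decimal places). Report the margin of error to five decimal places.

p̂ = 38/65 = 0.58462.
SE(p̂) = √(0.58462·0.41538/65) = 0.061123.
For 95% confidence, z* = 1.960.
ME = 1.960·0.061123 = 0.11980.

ME = 0.11980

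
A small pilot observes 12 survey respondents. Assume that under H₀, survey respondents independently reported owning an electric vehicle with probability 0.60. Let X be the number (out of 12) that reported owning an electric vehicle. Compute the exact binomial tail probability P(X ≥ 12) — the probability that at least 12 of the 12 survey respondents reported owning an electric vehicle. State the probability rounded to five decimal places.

P = 0.00218

X is binomial with n = 12 and p = 0.60.
P(X ≥ 12) = C(12,12)·0.60^12·0.40^0.
= 0.002177 = 0.00218.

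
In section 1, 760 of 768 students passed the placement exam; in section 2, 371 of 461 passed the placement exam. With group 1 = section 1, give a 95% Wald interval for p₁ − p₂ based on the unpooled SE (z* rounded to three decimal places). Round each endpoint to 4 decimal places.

p̂₁ = 760/768 = 0.98958, p̂₂ = 371/461 = 0.80477; p̂₁ − p̂₂ = 0.18481.
SE = √(0.000013422 + 0.000340811) = √0.000354233 = 0.018821.
For 95% confidence, z* = 1.960. Margin of error = 0.03689.
So the interval runs from 0.1479 to 0.2217.

(0.1479, 0.2217)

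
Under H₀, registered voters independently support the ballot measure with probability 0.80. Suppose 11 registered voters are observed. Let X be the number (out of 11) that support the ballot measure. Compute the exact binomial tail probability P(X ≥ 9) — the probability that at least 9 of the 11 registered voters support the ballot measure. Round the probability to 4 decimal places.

X is binomial with n = 11 and p = 0.80.
P(X ≥ 9) = C(11,9)·0.80^9·0.20^2 + C(11,10)·0.80^10·0.20^1 + C(11,11)·0.80^11·0.20^0.
= 0.295279 + 0.236223 + 0.085899 = 0.6174.

P = 0.6174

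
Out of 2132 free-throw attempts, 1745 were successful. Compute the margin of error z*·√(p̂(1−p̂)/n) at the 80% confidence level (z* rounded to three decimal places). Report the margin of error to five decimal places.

With x = 1745 successes in n = 2132, p̂ = 0.81848.
SE = √(p̂(1−p̂)/n) = √(0.148570/2132) = 0.008348.
The 80% critical value is z* = 1.282.
Margin of error = z*·SE = 1.282 × 0.008348 = 0.01070.

ME = 0.01070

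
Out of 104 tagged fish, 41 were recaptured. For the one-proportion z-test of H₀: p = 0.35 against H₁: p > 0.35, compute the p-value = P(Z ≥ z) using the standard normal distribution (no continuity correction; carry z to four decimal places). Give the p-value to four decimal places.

The sample proportion is 41/104 = 0.39423.
Null standard error: √(0.35·0.65/104) = √0.002187500 = 0.046771.
z = (p̂ − p₀)/SE = (41/104 − 0.35)/0.046771 ≈ 0.9457.
From the standard normal, P(Z ≥ z) = 0.1722.

p-value = 0.1722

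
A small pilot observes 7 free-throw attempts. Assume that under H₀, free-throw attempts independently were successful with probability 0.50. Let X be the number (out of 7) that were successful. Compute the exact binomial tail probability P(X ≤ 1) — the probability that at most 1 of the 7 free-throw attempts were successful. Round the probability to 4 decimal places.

X ~ Binomial(n=7, p=0.50).
P(X ≤ 1) = C(7,0)·0.50^0·0.50^7 + C(7,1)·0.50^1·0.50^6.
= 0.007812 + 0.054688 = 0.0625.

P = 0.0625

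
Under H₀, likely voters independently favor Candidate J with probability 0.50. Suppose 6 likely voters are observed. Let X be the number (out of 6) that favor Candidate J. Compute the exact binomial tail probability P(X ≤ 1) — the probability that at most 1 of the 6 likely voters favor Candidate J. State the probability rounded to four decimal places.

P = 0.1094

X ~ Binomial(n=6, p=0.50).
P(X ≤ 1) = C(6,0)·0.50^0·0.50^6 + C(6,1)·0.50^1·0.50^5.
= 0.015625 + 0.093750 = 0.1094.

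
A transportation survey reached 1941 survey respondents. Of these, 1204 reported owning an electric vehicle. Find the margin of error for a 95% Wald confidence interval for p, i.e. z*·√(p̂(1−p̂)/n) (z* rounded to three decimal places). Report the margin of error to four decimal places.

ME = 0.0216

p̂ = 1204/1941 = 0.62030.
SE = √(p̂(1−p̂)/n) = √(0.235528/1941) = 0.011016.
For 95% confidence, z* = 1.960.
So ME = 0.0216.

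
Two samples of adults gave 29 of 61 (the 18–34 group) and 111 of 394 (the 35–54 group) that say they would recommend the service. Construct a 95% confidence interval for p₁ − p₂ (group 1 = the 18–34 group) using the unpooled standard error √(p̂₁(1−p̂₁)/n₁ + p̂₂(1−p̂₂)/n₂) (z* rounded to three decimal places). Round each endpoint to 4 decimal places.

(0.0607, 0.3266)

p̂₁ = 0.47541, p̂₂ = 0.28173, so the observed difference is 0.19368.
SE = √(0.004088448 + 0.000513595) = √0.004602043 = 0.067838.
The 95% critical value is z* = 1.960. Margin of error = 0.13296.
So the interval runs from 0.0607 to 0.3266.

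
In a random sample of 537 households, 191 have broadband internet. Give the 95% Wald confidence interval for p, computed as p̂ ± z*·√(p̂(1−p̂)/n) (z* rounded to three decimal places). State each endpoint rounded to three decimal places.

With x = 191 successes in n = 537, p̂ = 0.35568.
Standard error of p̂: √(0.229172/537) = √0.000426763 = 0.020658.
z* = 1.960 at the 95% level.
Margin of error: 1.960 × 0.020658 = 0.04049.
CI: 0.35568 ± 0.04049 = (0.315, 0.396).

(0.315, 0.396)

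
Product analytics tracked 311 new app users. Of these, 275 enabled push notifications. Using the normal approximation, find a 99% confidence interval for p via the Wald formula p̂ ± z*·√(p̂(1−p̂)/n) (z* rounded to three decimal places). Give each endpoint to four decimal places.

(0.8375, 0.9310)

p̂ = 275/311 = 0.88424.
Standard error of p̂: √(0.102356/311) = √0.000329120 = 0.018142.
For 99% confidence, z* = 2.576.
Margin = 2.576·0.018142 = 0.04673.
Interval: 0.88424 ± 0.04673 → (0.8375, 0.9310).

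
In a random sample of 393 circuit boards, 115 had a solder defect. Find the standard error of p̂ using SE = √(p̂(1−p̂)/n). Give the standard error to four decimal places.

SE = 0.0229

The sample proportion is 115/393 = 0.29262.
p̂(1−p̂) = 0.29262·0.70738 = 0.206994.
Dividing by n and taking the root: √0.000526702 = 0.0229.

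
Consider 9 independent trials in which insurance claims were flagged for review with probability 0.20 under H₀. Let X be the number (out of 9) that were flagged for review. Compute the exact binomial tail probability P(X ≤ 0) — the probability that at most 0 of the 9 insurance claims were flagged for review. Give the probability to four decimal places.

P = 0.1342

X ~ Binomial(n=9, p=0.20).
P(X ≤ 0) = C(9,0)·0.20^0·0.80^9.
= 0.134218 = 0.1342.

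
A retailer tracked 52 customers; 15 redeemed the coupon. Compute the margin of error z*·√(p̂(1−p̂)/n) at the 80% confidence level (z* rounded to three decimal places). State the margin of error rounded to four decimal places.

p̂ = 15/52 = 0.28846.
Standard error of p̂: √(0.205251/52) = √0.003947144 = 0.062826.
For 80% confidence, z* = 1.282.
Margin of error = z*·SE = 1.282 × 0.062826 = 0.0805.

ME = 0.0805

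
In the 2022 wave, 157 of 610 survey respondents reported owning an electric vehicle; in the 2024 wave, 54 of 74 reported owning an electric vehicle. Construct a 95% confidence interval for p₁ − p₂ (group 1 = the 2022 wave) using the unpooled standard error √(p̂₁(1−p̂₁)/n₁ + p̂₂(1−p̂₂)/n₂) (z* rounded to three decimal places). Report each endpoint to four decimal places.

p̂₁ = 0.25738, p̂₂ = 0.72973, so the observed difference is -0.47235.
Unpooled SE = √(p̂₁(1−p̂₁)/n₁ + p̂₂(1−p̂₂)/n₂) = √(0.000313335 + 0.002665193) = 0.054576.
The 95% critical value is z* = 1.960. Margin = 1.960·0.054576 = 0.10697.
So the interval runs from -0.5793 to -0.3654.

(-0.5793, -0.3654)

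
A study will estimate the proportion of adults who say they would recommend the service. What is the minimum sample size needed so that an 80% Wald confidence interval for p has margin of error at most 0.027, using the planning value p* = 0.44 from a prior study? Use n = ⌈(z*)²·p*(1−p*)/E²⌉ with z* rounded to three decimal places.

For 80% confidence, z* = 1.282.
p*(1−p*) = 0.2464.
(z*)²·p*(1−p*)/E² = 1.643524·0.2464/0.000729 = 555.507.
Rounding up, n = 556.

n = 556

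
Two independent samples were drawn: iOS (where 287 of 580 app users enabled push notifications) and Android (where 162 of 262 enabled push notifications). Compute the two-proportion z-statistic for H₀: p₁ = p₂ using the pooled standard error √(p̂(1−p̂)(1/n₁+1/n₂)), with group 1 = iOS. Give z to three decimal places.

z = -3.325

p̂₁ = 287/580 = 0.49483, p̂₂ = 162/262 = 0.61832.
Pooled p̂ = (287+162)/(580+262) = 449/842 = 0.53325.
SE = √[p̂(1−p̂)(1/n₁+1/n₂)] = √[0.53325·0.46675·(1/580+1/262)] ≈ 0.037136.
z = -0.12349/0.037136 = -3.325.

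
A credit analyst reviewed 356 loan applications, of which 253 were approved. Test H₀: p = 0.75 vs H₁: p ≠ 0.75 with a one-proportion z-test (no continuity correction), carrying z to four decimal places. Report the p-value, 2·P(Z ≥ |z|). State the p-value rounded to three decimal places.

p-value = 0.087

p̂ = 253/356 = 0.71067.
Null standard error: √(0.75·0.25/356) = √0.000526685 = 0.022950.
z = (p̂ − p₀)/SE = (253/356 − 0.75)/0.022950 ≈ -1.7136.
From the standard normal, 2·P(Z ≥ |z|) = 0.087.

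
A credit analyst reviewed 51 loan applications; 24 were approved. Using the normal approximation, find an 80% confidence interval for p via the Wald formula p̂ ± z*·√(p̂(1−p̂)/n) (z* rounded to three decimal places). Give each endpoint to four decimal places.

(0.3810, 0.5602)

With x = 24 successes in n = 51, p̂ = 0.47059.
SE(p̂) = √(0.47059·0.52941/51) = 0.069893.
z* = 1.282 at the 80% level.
Margin of error: 1.282 × 0.069893 = 0.08960.
Interval: 0.47059 ± 0.08960 → (0.3810, 0.5602).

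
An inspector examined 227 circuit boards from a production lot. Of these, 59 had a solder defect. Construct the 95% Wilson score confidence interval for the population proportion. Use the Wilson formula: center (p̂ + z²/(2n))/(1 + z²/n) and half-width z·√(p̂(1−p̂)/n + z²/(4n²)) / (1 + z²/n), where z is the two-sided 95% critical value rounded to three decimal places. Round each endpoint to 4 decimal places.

(0.2072, 0.3206)

Here p̂ = 59/227 = 0.25991 and z = 1.960 (z² = 3.841600).
Denominator 1 + z²/n = 1 + 3.841600/227 = 1.016923.
Adjusted center: (0.25991 + z²/(2n))/1.016923 = 0.26391.
Radicand: p̂(1−p̂)/n + z²/(4n²) = 0.000847391 + 0.000018638 = 0.000866029.
Half-width = 1.960·√0.000866029/1.016923 = 0.05672.
Interval: 0.26391 ± 0.05672 → (0.2072, 0.3206).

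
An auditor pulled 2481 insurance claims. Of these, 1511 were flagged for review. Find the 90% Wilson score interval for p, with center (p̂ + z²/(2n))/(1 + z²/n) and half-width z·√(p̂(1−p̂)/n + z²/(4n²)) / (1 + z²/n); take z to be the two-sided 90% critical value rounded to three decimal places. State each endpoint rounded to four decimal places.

p̂ = 1511/2481 = 0.60903; z = 1.645, so z² = 2.706025.
Denominator 1 + z²/n = 1 + 2.706025/2481 = 1.001091.
Center = (0.60903 + 0.000545)/1.001091 = 0.60891.
Radicand: p̂(1−p̂)/n + z²/(4n²) = 0.000095975 + 0.000000110 = 0.000096085.
Half-width = 1.645·√0.000096085/1.001091 = 0.01611.
Interval: 0.60891 ± 0.01611 → (0.5928, 0.6250).

(0.5928, 0.6250)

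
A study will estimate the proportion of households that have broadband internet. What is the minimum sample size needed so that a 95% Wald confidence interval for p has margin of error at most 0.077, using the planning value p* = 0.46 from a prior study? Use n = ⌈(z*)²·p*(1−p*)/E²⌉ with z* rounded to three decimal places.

n = 161

For 95% confidence, z* = 1.960.
p*(1−p*) = 0.2484.
Required n before rounding: 3.841600 × 0.2484 / 0.077² = 160.947.
Rounding up, n = 161.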